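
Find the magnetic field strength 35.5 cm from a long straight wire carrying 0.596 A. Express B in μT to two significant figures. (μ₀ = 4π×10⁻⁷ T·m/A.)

For an infinitely long straight wire, B = μ₀I/(2πd).
B = (4π×10⁻⁷ × 0.596) / (2π × 0.355) = 3.36×10⁻⁷ T.

B ≈ 0.34 μT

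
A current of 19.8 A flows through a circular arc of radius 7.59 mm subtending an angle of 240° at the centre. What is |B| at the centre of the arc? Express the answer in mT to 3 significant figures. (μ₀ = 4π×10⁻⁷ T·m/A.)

The Biot–Savart field of a circular arc at its centre is B = μ₀Iφ/(4πR), with φ = 4.189 rad.
B = (4π×10⁻⁷ × 19.8 × 4.189) / (4π × 0.00759) = 1.09×10⁻³ T.

B ≈ 1.09 mT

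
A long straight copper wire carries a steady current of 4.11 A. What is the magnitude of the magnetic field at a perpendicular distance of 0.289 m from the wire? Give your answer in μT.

B ≈ 2.84 μT

For an infinitely long straight wire, B = μ₀I/(2πd).
B = (4π×10⁻⁷ × 4.11) / (2π × 0.289) = 2.84×10⁻⁶ T.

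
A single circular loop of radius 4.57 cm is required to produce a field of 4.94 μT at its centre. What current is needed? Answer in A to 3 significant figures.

At the centre of a circular loop B = μ₀I/(2R), so I = 2RB/μ₀.
With R = 0.0457 m, I = 2 × 0.0457 × 4.94×10⁻⁶ / (4π×10⁻⁷) = 0.359 A.

I ≈ 0.359 A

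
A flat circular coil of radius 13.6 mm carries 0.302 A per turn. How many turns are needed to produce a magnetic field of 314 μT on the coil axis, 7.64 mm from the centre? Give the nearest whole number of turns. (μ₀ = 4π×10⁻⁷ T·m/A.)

N = 34

For an N-turn coil, B = Nμ₀IR²/[2(R²+z²)^(3/2)]. A single turn gives B₁ = 9.25×10⁻⁶ T with R = 0.0136 m, z = 0.00764 m.
N = B/B₁ = 3.14×10⁻⁴ / 9.25×10⁻⁶ = 33.96.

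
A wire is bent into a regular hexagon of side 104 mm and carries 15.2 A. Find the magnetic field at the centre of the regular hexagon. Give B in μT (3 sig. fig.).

B ≈ 101 μT

Each side is a finite straight segment at perpendicular distance d = a/(2 tan(π/6)) = 0.09007 m from the centre, with end-angles ±π/6.
One side contributes B₁ = (μ₀I/4πd)·2 sin(π/6) = 1.69×10⁻⁵ T.
All 6 sides add in the same direction: B = 6 × 1.69×10⁻⁵ = 1.01×10⁻⁴ T.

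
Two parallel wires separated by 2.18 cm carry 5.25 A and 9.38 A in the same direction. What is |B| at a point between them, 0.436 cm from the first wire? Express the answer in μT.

B ≈ 133 μT

Each long wire gives B = μ₀I/(2πd). Distances are d₁ = 0.00436 m and d₂ = 0.01744 m.
B₁ = 2.41×10⁻⁴ T, B₂ = 1.08×10⁻⁴ T.
Between parallel currents the two contributions point in opposite directions, so they subtract. B = |B₁ − B₂| = |2.41×10⁻⁴ − 1.08×10⁻⁴| = 1.33×10⁻⁴ T.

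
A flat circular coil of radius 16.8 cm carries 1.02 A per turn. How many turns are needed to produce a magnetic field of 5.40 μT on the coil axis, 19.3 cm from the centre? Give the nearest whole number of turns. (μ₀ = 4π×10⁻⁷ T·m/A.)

For an N-turn coil, B = Nμ₀IR²/[2(R²+z²)^(3/2)]. A single turn gives B₁ = 1.08×10⁻⁶ T with R = 0.168 m, z = 0.193 m.
N = B/B₁ = 5.40×10⁻⁶ / 1.08×10⁻⁶ = 5.00.

N = 5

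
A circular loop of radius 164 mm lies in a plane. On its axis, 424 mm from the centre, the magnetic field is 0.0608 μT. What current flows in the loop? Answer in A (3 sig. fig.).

On the axis of a loop, B = μ₀IR²/[2(R²+z²)^(3/2)], so I = 2B(R²+z²)^(3/2)/(μ₀R²).
R² + z² = 0.0269 + 0.1798 = 0.2067 m²; raised to 3/2 gives 9.40×10⁻² m³.
I = 2 × 6.08×10⁻⁸ × 9.40×10⁻² / (1.26×10⁻⁶ × 0.0269) = 0.338 A.

I ≈ 0.338 A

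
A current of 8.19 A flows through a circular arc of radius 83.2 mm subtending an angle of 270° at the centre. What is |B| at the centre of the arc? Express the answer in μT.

The Biot–Savart field of a circular arc at its centre is B = μ₀Iφ/(4πR), with φ = 4.712 rad.
B = (4π×10⁻⁷ × 8.19 × 4.712) / (4π × 0.0832) = 4.64×10⁻⁵ T.

B ≈ 46.4 μT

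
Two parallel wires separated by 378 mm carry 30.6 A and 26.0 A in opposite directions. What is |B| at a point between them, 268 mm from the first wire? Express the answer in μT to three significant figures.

Each long wire gives B = μ₀I/(2πd). Distances are d₁ = 0.268 m and d₂ = 0.11 m.
B₁ = 2.28×10⁻⁵ T, B₂ = 4.73×10⁻⁵ T.
Between antiparallel currents both contributions point the same way, so they add. B = B₁ + B₂ = 2.28×10⁻⁵ + 4.73×10⁻⁵ = 7.01×10⁻⁵ T.

B ≈ 70.1 μT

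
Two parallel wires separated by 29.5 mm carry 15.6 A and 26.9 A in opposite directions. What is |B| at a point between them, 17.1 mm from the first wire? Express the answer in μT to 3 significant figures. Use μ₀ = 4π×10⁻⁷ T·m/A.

Each long wire gives B = μ₀I/(2πd). Distances are d₁ = 0.0171 m and d₂ = 0.0124 m.
B₁ = 1.82×10⁻⁴ T, B₂ = 4.34×10⁻⁴ T.
Between antiparallel currents both contributions point the same way, so they add. B = B₁ + B₂ = 1.82×10⁻⁴ + 4.34×10⁻⁴ = 6.16×10⁻⁴ T.

B ≈ 616 μT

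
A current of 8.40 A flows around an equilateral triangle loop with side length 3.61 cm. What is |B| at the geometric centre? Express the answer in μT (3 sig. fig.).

B ≈ 419 μT

Each side is a finite straight segment at perpendicular distance d = a/(2 tan(π/3)) = 0.01042 m from the centre, with end-angles ±π/3.
One side contributes B₁ = (μ₀I/4πd)·2 sin(π/3) = 1.40×10⁻⁴ T.
All 3 sides add in the same direction: B = 3 × 1.40×10⁻⁴ = 4.19×10⁻⁴ T.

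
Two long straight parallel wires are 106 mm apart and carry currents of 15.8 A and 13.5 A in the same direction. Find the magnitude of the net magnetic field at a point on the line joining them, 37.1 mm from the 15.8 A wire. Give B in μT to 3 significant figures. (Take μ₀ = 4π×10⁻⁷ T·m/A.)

Each long wire gives B = μ₀I/(2πd). Distances are d₁ = 0.0371 m and d₂ = 0.0689 m.
B₁ = 8.52×10⁻⁵ T, B₂ = 3.92×10⁻⁵ T.
Between parallel currents the two contributions point in opposite directions, so they subtract. B = |B₁ − B₂| = |8.52×10⁻⁵ − 3.92×10⁻⁵| = 4.60×10⁻⁵ T.

B ≈ 46.0 μT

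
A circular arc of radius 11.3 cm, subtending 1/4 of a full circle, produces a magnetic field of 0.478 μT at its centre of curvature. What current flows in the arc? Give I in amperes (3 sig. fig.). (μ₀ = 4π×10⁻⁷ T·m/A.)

I ≈ 0.344 A

For a circular arc, B = μ₀Iφ/(4πR) with φ in radians; here φ = 1.571 rad.
So I = 4πRB/(μ₀φ) = 4π × 0.113 × 4.78×10⁻⁷ / (4π×10⁻⁷ × 1.571) = 0.344 A.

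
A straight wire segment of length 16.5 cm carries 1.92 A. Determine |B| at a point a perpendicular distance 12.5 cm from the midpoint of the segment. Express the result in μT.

B ≈ 1.69 μT

For a finite straight segment, B = (μ₀I/4πd)(sinθ₁ + sinθ₂), where θ₁, θ₂ are the angles from the perpendicular to each end.
The perpendicular from the point meets the wire at its midpoint, so each end is L/2 = 0.0825 m away along the wire.
sinθ₁ = 0.0825/√(0.0825²+0.125²) = 0.5508; sinθ₂ = 0.0825/√(0.0825²+0.125²) = 0.5508.
B = (4π×10⁻⁷ × 1.92) / (4π × 0.125) × (0.5508 + 0.5508) = 1.69×10⁻⁶ T.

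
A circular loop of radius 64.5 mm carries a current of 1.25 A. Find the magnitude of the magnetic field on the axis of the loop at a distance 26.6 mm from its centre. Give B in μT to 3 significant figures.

On the axis of a circular loop, B = μ₀IR² / [2(R²+z²)^(3/2)].
R² + z² = (0.0645)² + (0.0266)² = 0.004868 m², and (R²+z²)^(3/2) = 3.40×10⁻⁴ m³.
B = (4π×10⁻⁷ × 1.25 × 0.00416) / (2 × 3.40×10⁻⁴) = 9.62×10⁻⁶ T.

B ≈ 9.62 μT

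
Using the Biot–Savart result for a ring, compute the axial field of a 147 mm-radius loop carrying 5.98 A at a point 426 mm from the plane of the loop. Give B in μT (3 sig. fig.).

B ≈ 0.887 μT

On the axis of a circular loop, B = μ₀IR² / [2(R²+z²)^(3/2)].
R² + z² = (0.147)² + (0.426)² = 0.2031 m², and (R²+z²)^(3/2) = 9.15×10⁻² m³.
B = (4π×10⁻⁷ × 5.98 × 0.02161) / (2 × 9.15×10⁻²) = 8.87×10⁻⁷ T.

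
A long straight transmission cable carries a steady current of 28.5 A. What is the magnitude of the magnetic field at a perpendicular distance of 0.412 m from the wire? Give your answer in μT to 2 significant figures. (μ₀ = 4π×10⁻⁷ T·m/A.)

B ≈ 14 μT

For an infinitely long straight wire, B = μ₀I/(2πd).
B = (4π×10⁻⁷ × 28.5) / (2π × 0.412) = 1.38×10⁻⁵ T.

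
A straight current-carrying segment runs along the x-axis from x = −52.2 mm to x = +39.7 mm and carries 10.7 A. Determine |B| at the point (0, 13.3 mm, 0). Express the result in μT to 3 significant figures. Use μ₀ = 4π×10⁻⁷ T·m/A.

B ≈ 154 μT

For a finite straight segment, B = (μ₀I/4πd)(sinθ₁ + sinθ₂), where θ₁, θ₂ are the angles from the perpendicular to each end.
The perpendicular distance is d = 0.0133 m; the end-offsets along the wire are a = 0.0522 m and b = 0.0397 m.
sinθ₁ = 0.0522/√(0.0522²+0.0133²) = 0.9690; sinθ₂ = 0.0397/√(0.0397²+0.0133²) = 0.9482.
B = (4π×10⁻⁷ × 10.7) / (4π × 0.0133) × (0.9690 + 0.9482) = 1.54×10⁻⁴ T.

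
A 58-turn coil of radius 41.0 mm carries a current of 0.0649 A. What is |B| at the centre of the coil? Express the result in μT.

B ≈ 57.7 μT

For an N-turn flat coil, B = Nμ₀I/(2R) with R = 0.041 m.
B = 58 × 9.95×10⁻⁷ T = 5.77×10⁻⁵ T.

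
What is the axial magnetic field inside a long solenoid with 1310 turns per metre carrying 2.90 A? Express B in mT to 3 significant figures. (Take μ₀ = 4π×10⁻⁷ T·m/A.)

B ≈ 4.77 mT

Inside a long solenoid, B = μ₀nI with n = 1310 turns/m.
B = 4π×10⁻⁷ × 1310 × 2.90 = 4.77×10⁻³ T.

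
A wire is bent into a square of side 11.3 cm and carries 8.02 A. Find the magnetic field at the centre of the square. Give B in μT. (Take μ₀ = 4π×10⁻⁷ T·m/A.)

Each side is a finite straight segment at perpendicular distance d = a/(2 tan(π/4)) = 0.0565 m from the centre, with end-angles ±π/4.
One side contributes B₁ = (μ₀I/4πd)·2 sin(π/4) = 2.01×10⁻⁵ T.
All 4 sides add in the same direction: B = 4 × 2.01×10⁻⁵ = 8.03×10⁻⁵ T.

B ≈ 80.3 μT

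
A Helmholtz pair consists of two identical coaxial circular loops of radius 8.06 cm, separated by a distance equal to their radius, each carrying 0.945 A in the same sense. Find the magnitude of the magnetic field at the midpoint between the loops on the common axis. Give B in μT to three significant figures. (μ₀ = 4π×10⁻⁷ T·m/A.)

B ≈ 10.5 μT

Each loop contributes B = μ₀IR²/[2(R²+z²)^(3/2)] on the axis, with z measured from that loop.
Loop 1 (z = 0.0403 m): B₁ = 5.27×10⁻⁶ T. Loop 2 (z = 0.0403 m): B₂ = 5.27×10⁻⁶ T.
The fields add: B = B₁ + B₂ = 1.05×10⁻⁵ T.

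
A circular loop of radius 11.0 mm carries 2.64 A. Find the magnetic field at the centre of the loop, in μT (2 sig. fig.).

B ≈ 150 μT

At the centre of a circular loop the Biot–Savart law gives B = μ₀I/(2R).
B = (4π×10⁻⁷ × 2.64) / (2 × 0.011) = 1.51×10⁻⁴ T.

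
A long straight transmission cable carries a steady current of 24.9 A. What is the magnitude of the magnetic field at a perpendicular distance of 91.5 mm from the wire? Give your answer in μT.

For an infinitely long straight wire, B = μ₀I/(2πd).
B = (4π×10⁻⁷ × 24.9) / (2π × 0.0915) = 5.44×10⁻⁵ T.

B ≈ 54.4 μT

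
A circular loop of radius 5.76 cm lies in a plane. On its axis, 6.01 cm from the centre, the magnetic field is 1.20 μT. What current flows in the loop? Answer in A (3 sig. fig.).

I ≈ 0.332 A

On the axis of a loop, B = μ₀IR²/[2(R²+z²)^(3/2)], so I = 2B(R²+z²)^(3/2)/(μ₀R²).
R² + z² = 0.003318 + 0.003612 = 0.00693 m²; raised to 3/2 gives 5.77×10⁻⁴ m³.
I = 2 × 1.20×10⁻⁶ × 5.77×10⁻⁴ / (1.26×10⁻⁶ × 0.003318) = 0.332 A.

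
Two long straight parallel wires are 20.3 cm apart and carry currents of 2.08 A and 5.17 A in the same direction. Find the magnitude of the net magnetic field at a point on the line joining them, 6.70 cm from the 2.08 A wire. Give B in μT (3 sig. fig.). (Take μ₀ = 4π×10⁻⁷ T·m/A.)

Each long wire gives B = μ₀I/(2πd). Distances are d₁ = 0.067 m and d₂ = 0.136 m.
B₁ = 6.21×10⁻⁶ T, B₂ = 7.60×10⁻⁶ T.
Between parallel currents the two contributions point in opposite directions, so they subtract. B = |B₁ − B₂| = |6.21×10⁻⁶ − 7.60×10⁻⁶| = 1.39×10⁻⁶ T.

B ≈ 1.39 μT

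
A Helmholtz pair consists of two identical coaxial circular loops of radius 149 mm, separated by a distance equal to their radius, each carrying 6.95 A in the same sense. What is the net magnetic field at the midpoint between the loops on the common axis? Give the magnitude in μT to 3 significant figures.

B ≈ 41.9 μT

Each loop contributes B = μ₀IR²/[2(R²+z²)^(3/2)] on the axis, with z measured from that loop.
Loop 1 (z = 0.0745 m): B₁ = 2.10×10⁻⁵ T. Loop 2 (z = 0.0745 m): B₂ = 2.10×10⁻⁵ T.
The fields add: B = B₁ + B₂ = 4.19×10⁻⁵ T.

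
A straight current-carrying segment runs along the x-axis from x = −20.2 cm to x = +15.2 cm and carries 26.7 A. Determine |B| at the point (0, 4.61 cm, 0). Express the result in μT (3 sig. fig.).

B ≈ 112 μT

For a finite straight segment, B = (μ₀I/4πd)(sinθ₁ + sinθ₂), where θ₁, θ₂ are the angles from the perpendicular to each end.
The perpendicular distance is d = 0.0461 m; the end-offsets along the wire are a = 0.202 m and b = 0.152 m.
sinθ₁ = 0.202/√(0.202²+0.0461²) = 0.9749; sinθ₂ = 0.152/√(0.152²+0.0461²) = 0.9570.
B = (4π×10⁻⁷ × 26.7) / (4π × 0.0461) × (0.9749 + 0.9570) = 1.12×10⁻⁴ T.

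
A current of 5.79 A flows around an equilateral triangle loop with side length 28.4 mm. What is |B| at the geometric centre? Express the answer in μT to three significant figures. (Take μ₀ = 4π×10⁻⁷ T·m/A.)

B ≈ 367 μT

Each side is a finite straight segment at perpendicular distance d = a/(2 tan(π/3)) = 0.008198 m from the centre, with end-angles ±π/3.
One side contributes B₁ = (μ₀I/4πd)·2 sin(π/3) = 1.22×10⁻⁴ T.
All 3 sides add in the same direction: B = 3 × 1.22×10⁻⁴ = 3.67×10⁻⁴ T.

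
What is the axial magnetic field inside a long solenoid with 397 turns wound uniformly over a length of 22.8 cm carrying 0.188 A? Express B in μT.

Inside a long solenoid, B = μ₀nI with n = 1741 turns/m.
B = 4π×10⁻⁷ × 1741 × 0.188 = 4.11×10⁻⁴ T.

B ≈ 411 μT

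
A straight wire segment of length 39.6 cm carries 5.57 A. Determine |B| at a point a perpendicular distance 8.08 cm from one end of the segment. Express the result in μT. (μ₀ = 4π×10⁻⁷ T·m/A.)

B ≈ 6.75 μT

For a finite straight segment, B = (μ₀I/4πd)(sinθ₁ + sinθ₂), where θ₁, θ₂ are the angles from the perpendicular to each end.
The perpendicular foot is at one end, so the two end-offsets along the wire are 0 and L = 0.396 m.
sinθ₁ = 0/√(0²+0.0808²) = 0.0000; sinθ₂ = 0.396/√(0.396²+0.0808²) = 0.9798.
B = (4π×10⁻⁷ × 5.57) / (4π × 0.0808) × (0.0000 + 0.9798) = 6.75×10⁻⁶ T.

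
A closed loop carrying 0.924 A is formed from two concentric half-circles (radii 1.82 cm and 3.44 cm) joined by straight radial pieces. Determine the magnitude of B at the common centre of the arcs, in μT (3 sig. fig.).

The radial connectors point toward the centre, so dl × r̂ = 0 and they contribute nothing.
Each semicircle gives μ₀I/(4R): inner arc 1.59×10⁻⁵ T, outer arc 8.44×10⁻⁶ T.
The two arcs carry current in opposite angular senses, so their fields oppose: B = |1.59×10⁻⁵ − 8.44×10⁻⁶| = 7.51×10⁻⁶ T.

B ≈ 7.51 μT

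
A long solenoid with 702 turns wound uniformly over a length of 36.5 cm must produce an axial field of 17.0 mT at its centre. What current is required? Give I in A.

I ≈ 7.03 A

Inside a long solenoid B = μ₀nI with n = 1923 m⁻¹, so I = B/(μ₀n).
I = 1.70×10⁻² / (4π×10⁻⁷ × 1923) = 7.03 A.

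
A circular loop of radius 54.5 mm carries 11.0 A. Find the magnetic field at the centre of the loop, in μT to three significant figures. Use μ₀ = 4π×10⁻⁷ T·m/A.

B ≈ 127 μT

At the centre of a circular loop the Biot–Savart law gives B = μ₀I/(2R).
B = (4π×10⁻⁷ × 11.0) / (2 × 0.0545) = 1.27×10⁻⁴ T.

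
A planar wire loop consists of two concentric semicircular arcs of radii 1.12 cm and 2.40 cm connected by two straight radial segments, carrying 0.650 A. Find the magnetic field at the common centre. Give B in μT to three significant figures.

The radial connectors point toward the centre, so dl × r̂ = 0 and they contribute nothing.
Each semicircle gives μ₀I/(4R): inner arc 1.82×10⁻⁵ T, outer arc 8.51×10⁻⁶ T.
The two arcs carry current in opposite angular senses, so their fields oppose: B = |1.82×10⁻⁵ − 8.51×10⁻⁶| = 9.72×10⁻⁶ T.

B ≈ 9.72 μT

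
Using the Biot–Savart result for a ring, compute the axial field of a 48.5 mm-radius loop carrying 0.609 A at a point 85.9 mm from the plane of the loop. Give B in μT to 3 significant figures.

B ≈ 0.938 μT

On the axis of a circular loop, B = μ₀IR² / [2(R²+z²)^(3/2)].
R² + z² = (0.0485)² + (0.0859)² = 0.009731 m², and (R²+z²)^(3/2) = 9.60×10⁻⁴ m³.
B = (4π×10⁻⁷ × 0.609 × 0.002352) / (2 × 9.60×10⁻⁴) = 9.38×10⁻⁷ T.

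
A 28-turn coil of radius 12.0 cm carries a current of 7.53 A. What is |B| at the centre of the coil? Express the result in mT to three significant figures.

For an N-turn flat coil, B = Nμ₀I/(2R) with R = 0.12 m.
B = 28 × 3.94×10⁻⁵ T = 1.10×10⁻³ T.

B ≈ 1.10 mT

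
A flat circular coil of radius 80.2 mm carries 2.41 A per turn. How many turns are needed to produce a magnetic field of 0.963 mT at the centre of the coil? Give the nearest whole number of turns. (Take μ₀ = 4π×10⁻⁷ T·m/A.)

N = 51

For an N-turn coil, B = Nμ₀I/(2R). A single turn gives B₁ = 1.89×10⁻⁵ T with R = 0.0802 m.
N = B/B₁ = 9.63×10⁻⁴ / 1.89×10⁻⁵ = 51.00.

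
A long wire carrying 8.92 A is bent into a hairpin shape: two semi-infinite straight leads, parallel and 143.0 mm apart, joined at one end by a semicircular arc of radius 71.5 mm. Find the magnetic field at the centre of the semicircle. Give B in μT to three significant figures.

B ≈ 64.1 μT

The semicircular arc contributes B_arc = μ₀I·π/(4πR) = μ₀I/(4R) = 3.92×10⁻⁵ T.
Each semi-infinite lead is at perpendicular distance R = 0.0715 m from the centre, with the perpendicular foot at its near end, so it contributes μ₀I/(4πR); both point the same way, together 2.50×10⁻⁵ T.
Arc and leads all point the same direction: B = 3.92×10⁻⁵ + 2.50×10⁻⁵ = 6.41×10⁻⁵ T.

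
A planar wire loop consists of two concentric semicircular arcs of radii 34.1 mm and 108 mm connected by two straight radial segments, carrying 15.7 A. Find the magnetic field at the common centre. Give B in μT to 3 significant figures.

The radial connectors point toward the centre, so dl × r̂ = 0 and they contribute nothing.
Each semicircle gives μ₀I/(4R): inner arc 1.45×10⁻⁴ T, outer arc 4.57×10⁻⁵ T.
The two arcs carry current in opposite angular senses, so their fields oppose: B = |1.45×10⁻⁴ − 4.57×10⁻⁵| = 9.90×10⁻⁵ T.

B ≈ 99.0 μT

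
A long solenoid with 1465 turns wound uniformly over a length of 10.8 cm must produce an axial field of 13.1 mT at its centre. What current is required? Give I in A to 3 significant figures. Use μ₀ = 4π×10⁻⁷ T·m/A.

I ≈ 0.769 A

Inside a long solenoid B = μ₀nI with n = 1.356×10⁴ m⁻¹, so I = B/(μ₀n).
I = 1.31×10⁻² / (4π×10⁻⁷ × 1.356×10⁴) = 0.769 A.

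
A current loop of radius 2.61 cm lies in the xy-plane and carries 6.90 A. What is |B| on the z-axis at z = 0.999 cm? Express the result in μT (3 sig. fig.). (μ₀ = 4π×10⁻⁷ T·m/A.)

On the axis of a circular loop, B = μ₀IR² / [2(R²+z²)^(3/2)].
R² + z² = (0.0261)² + (0.00999)² = 0.000781 m², and (R²+z²)^(3/2) = 2.18×10⁻⁵ m³.
B = (4π×10⁻⁷ × 6.90 × 0.0006812) / (2 × 2.18×10⁻⁵) = 1.35×10⁻⁴ T.

B ≈ 135 μT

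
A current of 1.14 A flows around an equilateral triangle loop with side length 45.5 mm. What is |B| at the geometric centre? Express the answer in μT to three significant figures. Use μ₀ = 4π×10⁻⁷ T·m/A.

Each side is a finite straight segment at perpendicular distance d = a/(2 tan(π/3)) = 0.01313 m from the centre, with end-angles ±π/3.
One side contributes B₁ = (μ₀I/4πd)·2 sin(π/3) = 1.50×10⁻⁵ T.
All 3 sides add in the same direction: B = 3 × 1.50×10⁻⁵ = 4.51×10⁻⁵ T.

B ≈ 45.1 μT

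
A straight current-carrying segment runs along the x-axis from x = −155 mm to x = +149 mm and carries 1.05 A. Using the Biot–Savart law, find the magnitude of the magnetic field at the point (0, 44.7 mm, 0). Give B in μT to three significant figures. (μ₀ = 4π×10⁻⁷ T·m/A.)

B ≈ 4.51 μT

For a finite straight segment, B = (μ₀I/4πd)(sinθ₁ + sinθ₂), where θ₁, θ₂ are the angles from the perpendicular to each end.
The perpendicular distance is d = 0.0447 m; the end-offsets along the wire are a = 0.155 m and b = 0.149 m.
sinθ₁ = 0.155/√(0.155²+0.0447²) = 0.9608; sinθ₂ = 0.149/√(0.149²+0.0447²) = 0.9578.
B = (4π×10⁻⁷ × 1.05) / (4π × 0.0447) × (0.9608 + 0.9578) = 4.51×10⁻⁶ T.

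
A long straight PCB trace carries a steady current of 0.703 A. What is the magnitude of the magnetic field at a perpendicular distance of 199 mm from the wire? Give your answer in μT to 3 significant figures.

For an infinitely long straight wire, B = μ₀I/(2πd).
B = (4π×10⁻⁷ × 0.703) / (2π × 0.199) = 7.07×10⁻⁷ T.

B ≈ 0.707 μT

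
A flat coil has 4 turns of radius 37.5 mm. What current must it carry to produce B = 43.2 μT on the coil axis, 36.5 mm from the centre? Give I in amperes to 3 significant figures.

For an N-turn coil, B = Nμ₀IR²/[2(R²+z²)^(3/2)] with R = 0.0375 m, z = 0.0365 m, so I = 2B(R²+z²)^(3/2)/(Nμ₀R²) = 2 × 4.32×10⁻⁵ × 1.43×10⁻⁴ / (4 × 4π×10⁻⁷ × 0.001406) = 1.75 A.

I ≈ 1.75 A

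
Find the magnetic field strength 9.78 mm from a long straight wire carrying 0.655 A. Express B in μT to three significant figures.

For an infinitely long straight wire, B = μ₀I/(2πd).
B = (4π×10⁻⁷ × 0.655) / (2π × 0.00978) = 1.34×10⁻⁵ T.

B ≈ 13.4 μT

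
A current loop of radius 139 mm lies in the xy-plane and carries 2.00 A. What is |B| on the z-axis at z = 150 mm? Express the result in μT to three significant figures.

B ≈ 2.84 μT

On the axis of a circular loop, B = μ₀IR² / [2(R²+z²)^(3/2)].
R² + z² = (0.139)² + (0.15)² = 0.04182 m², and (R²+z²)^(3/2) = 8.55×10⁻³ m³.
B = (4π×10⁻⁷ × 2.00 × 0.01932) / (2 × 8.55×10⁻³) = 2.84×10⁻⁶ T.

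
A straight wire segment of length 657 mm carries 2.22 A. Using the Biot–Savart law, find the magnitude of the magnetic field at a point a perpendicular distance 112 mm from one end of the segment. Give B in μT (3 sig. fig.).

For a finite straight segment, B = (μ₀I/4πd)(sinθ₁ + sinθ₂), where θ₁, θ₂ are the angles from the perpendicular to each end.
The perpendicular foot is at one end, so the two end-offsets along the wire are 0 and L = 0.657 m.
sinθ₁ = 0/√(0²+0.112²) = 0.0000; sinθ₂ = 0.657/√(0.657²+0.112²) = 0.9858.
B = (4π×10⁻⁷ × 2.22) / (4π × 0.112) × (0.0000 + 0.9858) = 1.95×10⁻⁶ T.

B ≈ 1.95 μT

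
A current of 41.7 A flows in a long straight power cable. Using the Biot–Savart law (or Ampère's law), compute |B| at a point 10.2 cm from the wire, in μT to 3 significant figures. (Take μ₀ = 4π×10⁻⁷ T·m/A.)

B ≈ 81.8 μT

For an infinitely long straight wire, B = μ₀I/(2πd).
B = (4π×10⁻⁷ × 41.7) / (2π × 0.102) = 8.18×10⁻⁵ T.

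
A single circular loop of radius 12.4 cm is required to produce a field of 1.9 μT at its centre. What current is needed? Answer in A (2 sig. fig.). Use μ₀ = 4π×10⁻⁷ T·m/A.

At the centre of a circular loop B = μ₀I/(2R), so I = 2RB/μ₀.
With R = 0.124 m, I = 2 × 0.124 × 1.90×10⁻⁶ / (4π×10⁻⁷) = 0.375 A.

I ≈ 0.37 A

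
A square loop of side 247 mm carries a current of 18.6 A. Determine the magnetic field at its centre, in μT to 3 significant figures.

Each side is a finite straight segment at perpendicular distance d = a/(2 tan(π/4)) = 0.1235 m from the centre, with end-angles ±π/4.
One side contributes B₁ = (μ₀I/4πd)·2 sin(π/4) = 2.13×10⁻⁵ T.
All 4 sides add in the same direction: B = 4 × 2.13×10⁻⁵ = 8.52×10⁻⁵ T.

B ≈ 85.2 μT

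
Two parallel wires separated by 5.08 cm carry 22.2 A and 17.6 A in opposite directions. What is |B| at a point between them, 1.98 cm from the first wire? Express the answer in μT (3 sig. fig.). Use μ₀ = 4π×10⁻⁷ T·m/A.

Each long wire gives B = μ₀I/(2πd). Distances are d₁ = 0.0198 m and d₂ = 0.031 m.
B₁ = 2.24×10⁻⁴ T, B₂ = 1.14×10⁻⁴ T.
Between antiparallel currents both contributions point the same way, so they add. B = B₁ + B₂ = 2.24×10⁻⁴ + 1.14×10⁻⁴ = 3.38×10⁻⁴ T.

B ≈ 338 μT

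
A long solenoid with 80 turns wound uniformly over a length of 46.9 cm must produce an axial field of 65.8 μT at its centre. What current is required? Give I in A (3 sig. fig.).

Inside a long solenoid B = μ₀nI with n = 170.6 m⁻¹, so I = B/(μ₀n).
I = 6.58×10⁻⁵ / (4π×10⁻⁷ × 170.6) = 0.307 A.

I ≈ 0.307 A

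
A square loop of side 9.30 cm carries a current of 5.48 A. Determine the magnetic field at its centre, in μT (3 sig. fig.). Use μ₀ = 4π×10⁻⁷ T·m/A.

B ≈ 66.7 μT

Each side is a finite straight segment at perpendicular distance d = a/(2 tan(π/4)) = 0.0465 m from the centre, with end-angles ±π/4.
One side contributes B₁ = (μ₀I/4πd)·2 sin(π/4) = 1.67×10⁻⁵ T.
All 4 sides add in the same direction: B = 4 × 1.67×10⁻⁵ = 6.67×10⁻⁵ T.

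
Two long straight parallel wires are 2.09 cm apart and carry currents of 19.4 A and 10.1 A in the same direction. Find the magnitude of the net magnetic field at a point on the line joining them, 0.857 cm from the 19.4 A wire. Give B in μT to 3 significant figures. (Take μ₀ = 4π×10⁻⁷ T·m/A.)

B ≈ 289 μT

Each long wire gives B = μ₀I/(2πd). Distances are d₁ = 0.00857 m and d₂ = 0.01233 m.
B₁ = 4.53×10⁻⁴ T, B₂ = 1.64×10⁻⁴ T.
Between parallel currents the two contributions point in opposite directions, so they subtract. B = |B₁ − B₂| = |4.53×10⁻⁴ − 1.64×10⁻⁴| = 2.89×10⁻⁴ T.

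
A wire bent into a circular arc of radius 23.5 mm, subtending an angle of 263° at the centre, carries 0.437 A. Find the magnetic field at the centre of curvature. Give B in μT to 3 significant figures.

The Biot–Savart field of a circular arc at its centre is B = μ₀Iφ/(4πR), with φ = 4.59 rad.
B = (4π×10⁻⁷ × 0.437 × 4.59) / (4π × 0.0235) = 8.54×10⁻⁶ T.

B ≈ 8.54 μT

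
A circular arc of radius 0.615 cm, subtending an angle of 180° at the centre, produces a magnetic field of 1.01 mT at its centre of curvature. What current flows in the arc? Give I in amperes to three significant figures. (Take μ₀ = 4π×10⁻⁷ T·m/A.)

For a circular arc, B = μ₀Iφ/(4πR) with φ in radians; here φ = 3.142 rad.
So I = 4πRB/(μ₀φ) = 4π × 0.00615 × 1.01×10⁻³ / (4π×10⁻⁷ × 3.142) = 19.8 A.

I ≈ 19.8 A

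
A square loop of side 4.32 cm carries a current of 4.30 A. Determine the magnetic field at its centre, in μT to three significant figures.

B ≈ 113 μT

Each side is a finite straight segment at perpendicular distance d = a/(2 tan(π/4)) = 0.0216 m from the centre, with end-angles ±π/4.
One side contributes B₁ = (μ₀I/4πd)·2 sin(π/4) = 2.82×10⁻⁵ T.
All 4 sides add in the same direction: B = 4 × 2.82×10⁻⁵ = 1.13×10⁻⁴ T.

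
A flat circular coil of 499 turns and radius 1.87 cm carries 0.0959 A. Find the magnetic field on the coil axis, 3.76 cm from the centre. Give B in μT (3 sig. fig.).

B ≈ 142 μT

For an N-turn flat coil, B = Nμ₀IR²/[2(R²+z²)^(3/2)] with R = 0.0187 m, z = 0.0376 m.
B = 499 × 2.85×10⁻⁷ T = 1.42×10⁻⁴ T.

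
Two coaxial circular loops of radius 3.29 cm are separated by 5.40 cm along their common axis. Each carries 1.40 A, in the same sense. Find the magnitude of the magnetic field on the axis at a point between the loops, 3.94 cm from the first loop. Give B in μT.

Each loop contributes B = μ₀IR²/[2(R²+z²)^(3/2)] on the axis, with z measured from that loop.
Loop 1 (z = 0.0394 m): B₁ = 7.04×10⁻⁶ T. Loop 2 (z = 0.0146 m): B₂ = 2.04×10⁻⁵ T.
The fields add: B = B₁ + B₂ = 2.75×10⁻⁵ T.

B ≈ 27.5 μT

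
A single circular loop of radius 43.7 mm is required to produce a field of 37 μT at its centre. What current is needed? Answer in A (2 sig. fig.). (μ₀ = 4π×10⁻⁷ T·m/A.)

At the centre of a circular loop B = μ₀I/(2R), so I = 2RB/μ₀.
With R = 0.0437 m, I = 2 × 0.0437 × 3.70×10⁻⁵ / (4π×10⁻⁷) = 2.57 A.

I ≈ 2.6 A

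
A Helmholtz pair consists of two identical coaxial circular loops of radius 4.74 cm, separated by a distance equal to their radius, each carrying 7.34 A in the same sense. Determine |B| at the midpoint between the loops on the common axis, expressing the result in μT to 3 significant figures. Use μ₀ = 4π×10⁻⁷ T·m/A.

B ≈ 139 μT

Each loop contributes B = μ₀IR²/[2(R²+z²)^(3/2)] on the axis, with z measured from that loop.
Loop 1 (z = 0.0237 m): B₁ = 6.96×10⁻⁵ T. Loop 2 (z = 0.0237 m): B₂ = 6.96×10⁻⁵ T.
The fields add: B = B₁ + B₂ = 1.39×10⁻⁴ T.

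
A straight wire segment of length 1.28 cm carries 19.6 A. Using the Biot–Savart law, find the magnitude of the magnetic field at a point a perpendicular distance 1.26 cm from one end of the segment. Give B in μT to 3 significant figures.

For a finite straight segment, B = (μ₀I/4πd)(sinθ₁ + sinθ₂), where θ₁, θ₂ are the angles from the perpendicular to each end.
The perpendicular foot is at one end, so the two end-offsets along the wire are 0 and L = 0.0128 m.
sinθ₁ = 0/√(0²+0.0126²) = 0.0000; sinθ₂ = 0.0128/√(0.0128²+0.0126²) = 0.7127.
B = (4π×10⁻⁷ × 19.6) / (4π × 0.0126) × (0.0000 + 0.7127) = 1.11×10⁻⁴ T.

B ≈ 111 μT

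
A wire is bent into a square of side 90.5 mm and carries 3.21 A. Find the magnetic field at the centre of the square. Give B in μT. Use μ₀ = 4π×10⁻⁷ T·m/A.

Each side is a finite straight segment at perpendicular distance d = a/(2 tan(π/4)) = 0.04525 m from the centre, with end-angles ±π/4.
One side contributes B₁ = (μ₀I/4πd)·2 sin(π/4) = 1.00×10⁻⁵ T.
All 4 sides add in the same direction: B = 4 × 1.00×10⁻⁵ = 4.01×10⁻⁵ T.

B ≈ 40.1 μT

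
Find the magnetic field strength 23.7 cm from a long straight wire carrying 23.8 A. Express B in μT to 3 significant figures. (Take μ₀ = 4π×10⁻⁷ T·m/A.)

For an infinitely long straight wire, B = μ₀I/(2πd).
B = (4π×10⁻⁷ × 23.8) / (2π × 0.237) = 2.01×10⁻⁵ T.

B ≈ 20.1 μT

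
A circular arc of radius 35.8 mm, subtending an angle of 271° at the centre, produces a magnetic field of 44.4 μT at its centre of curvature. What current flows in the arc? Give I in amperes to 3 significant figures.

I ≈ 3.36 A

For a circular arc, B = μ₀Iφ/(4πR) with φ in radians; here φ = 4.73 rad.
So I = 4πRB/(μ₀φ) = 4π × 0.0358 × 4.44×10⁻⁵ / (4π×10⁻⁷ × 4.73) = 3.36 A.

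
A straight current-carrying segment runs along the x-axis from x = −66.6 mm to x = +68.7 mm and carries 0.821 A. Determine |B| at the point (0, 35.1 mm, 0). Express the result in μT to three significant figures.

For a finite straight segment, B = (μ₀I/4πd)(sinθ₁ + sinθ₂), where θ₁, θ₂ are the angles from the perpendicular to each end.
The perpendicular distance is d = 0.0351 m; the end-offsets along the wire are a = 0.0666 m and b = 0.0687 m.
sinθ₁ = 0.0666/√(0.0666²+0.0351²) = 0.8847; sinθ₂ = 0.0687/√(0.0687²+0.0351²) = 0.8905.
B = (4π×10⁻⁷ × 0.821) / (4π × 0.0351) × (0.8847 + 0.8905) = 4.15×10⁻⁶ T.

B ≈ 4.15 μT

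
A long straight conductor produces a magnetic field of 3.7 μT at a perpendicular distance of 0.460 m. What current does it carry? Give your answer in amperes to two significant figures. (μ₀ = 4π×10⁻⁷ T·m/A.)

For a long straight wire B = μ₀I/(2πd), so I = 2πdB/μ₀.
I = 2π × 0.46 × 3.70×10⁻⁶ / (4π×10⁻⁷) = 8.51 A.

I ≈ 8.5 A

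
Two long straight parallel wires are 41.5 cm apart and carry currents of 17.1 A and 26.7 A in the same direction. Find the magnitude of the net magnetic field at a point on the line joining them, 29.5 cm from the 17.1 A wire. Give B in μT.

Each long wire gives B = μ₀I/(2πd). Distances are d₁ = 0.295 m and d₂ = 0.12 m.
B₁ = 1.16×10⁻⁵ T, B₂ = 4.45×10⁻⁵ T.
Between parallel currents the two contributions point in opposite directions, so they subtract. B = |B₁ − B₂| = |1.16×10⁻⁵ − 4.45×10⁻⁵| = 3.29×10⁻⁵ T.

B ≈ 32.9 μT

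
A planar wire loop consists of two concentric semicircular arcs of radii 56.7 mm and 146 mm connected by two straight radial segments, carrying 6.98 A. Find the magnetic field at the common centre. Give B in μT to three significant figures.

The radial connectors point toward the centre, so dl × r̂ = 0 and they contribute nothing.
Each semicircle gives μ₀I/(4R): inner arc 3.87×10⁻⁵ T, outer arc 1.50×10⁻⁵ T.
The two arcs carry current in opposite angular senses, so their fields oppose: B = |3.87×10⁻⁵ − 1.50×10⁻⁵| = 2.37×10⁻⁵ T.

B ≈ 23.7 μT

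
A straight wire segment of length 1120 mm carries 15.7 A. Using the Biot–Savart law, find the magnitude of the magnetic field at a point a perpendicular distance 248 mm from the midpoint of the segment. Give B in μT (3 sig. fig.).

For a finite straight segment, B = (μ₀I/4πd)(sinθ₁ + sinθ₂), where θ₁, θ₂ are the angles from the perpendicular to each end.
The perpendicular from the point meets the wire at its midpoint, so each end is L/2 = 0.56 m away along the wire.
sinθ₁ = 0.56/√(0.56²+0.248²) = 0.9143; sinθ₂ = 0.56/√(0.56²+0.248²) = 0.9143.
B = (4π×10⁻⁷ × 15.7) / (4π × 0.248) × (0.9143 + 0.9143) = 1.16×10⁻⁵ T.

B ≈ 11.6 μT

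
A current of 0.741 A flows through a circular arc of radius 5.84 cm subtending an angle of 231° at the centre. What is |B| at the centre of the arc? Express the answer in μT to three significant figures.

The Biot–Savart field of a circular arc at its centre is B = μ₀Iφ/(4πR), with φ = 4.032 rad.
B = (4π×10⁻⁷ × 0.741 × 4.032) / (4π × 0.0584) = 5.12×10⁻⁶ T.

B ≈ 5.12 μT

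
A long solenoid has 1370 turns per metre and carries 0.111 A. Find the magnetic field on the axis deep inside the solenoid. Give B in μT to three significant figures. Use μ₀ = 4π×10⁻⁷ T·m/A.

B ≈ 191 μT

Inside a long solenoid, B = μ₀nI with n = 1370 turns/m.
B = 4π×10⁻⁷ × 1370 × 0.111 = 1.91×10⁻⁴ T.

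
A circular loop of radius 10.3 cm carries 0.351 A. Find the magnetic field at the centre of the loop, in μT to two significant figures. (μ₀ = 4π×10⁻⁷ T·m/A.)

B ≈ 2.1 μT

At the centre of a circular loop the Biot–Savart law gives B = μ₀I/(2R).
B = (4π×10⁻⁷ × 0.351) / (2 × 0.103) = 2.14×10⁻⁶ T.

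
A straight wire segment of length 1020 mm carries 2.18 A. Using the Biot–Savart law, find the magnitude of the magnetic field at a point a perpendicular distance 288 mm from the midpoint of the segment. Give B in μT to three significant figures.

B ≈ 1.32 μT

For a finite straight segment, B = (μ₀I/4πd)(sinθ₁ + sinθ₂), where θ₁, θ₂ are the angles from the perpendicular to each end.
The perpendicular from the point meets the wire at its midpoint, so each end is L/2 = 0.51 m away along the wire.
sinθ₁ = 0.51/√(0.51²+0.288²) = 0.8708; sinθ₂ = 0.51/√(0.51²+0.288²) = 0.8708.
B = (4π×10⁻⁷ × 2.18) / (4π × 0.288) × (0.8708 + 0.8708) = 1.32×10⁻⁶ T.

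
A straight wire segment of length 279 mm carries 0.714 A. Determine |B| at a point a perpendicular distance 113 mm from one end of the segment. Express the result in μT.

B ≈ 0.586 μT

For a finite straight segment, B = (μ₀I/4πd)(sinθ₁ + sinθ₂), where θ₁, θ₂ are the angles from the perpendicular to each end.
The perpendicular foot is at one end, so the two end-offsets along the wire are 0 and L = 0.279 m.
sinθ₁ = 0/√(0²+0.113²) = 0.0000; sinθ₂ = 0.279/√(0.279²+0.113²) = 0.9269.
B = (4π×10⁻⁷ × 0.714) / (4π × 0.113) × (0.0000 + 0.9269) = 5.86×10⁻⁷ T.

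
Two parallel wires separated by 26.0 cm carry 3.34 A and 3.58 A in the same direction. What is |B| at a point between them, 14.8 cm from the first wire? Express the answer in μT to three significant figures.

Each long wire gives B = μ₀I/(2πd). Distances are d₁ = 0.148 m and d₂ = 0.112 m.
B₁ = 4.51×10⁻⁶ T, B₂ = 6.39×10⁻⁶ T.
Between parallel currents the two contributions point in opposite directions, so they subtract. B = |B₁ − B₂| = |4.51×10⁻⁶ − 6.39×10⁻⁶| = 1.88×10⁻⁶ T.

B ≈ 1.88 μT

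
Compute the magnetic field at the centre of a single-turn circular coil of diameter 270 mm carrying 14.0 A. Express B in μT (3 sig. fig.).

B ≈ 65.2 μT

At the centre of a circular loop the Biot–Savart law gives B = μ₀I/(2R) (so R = 0.135 m).
B = (4π×10⁻⁷ × 14.0) / (2 × 0.135) = 6.52×10⁻⁵ T.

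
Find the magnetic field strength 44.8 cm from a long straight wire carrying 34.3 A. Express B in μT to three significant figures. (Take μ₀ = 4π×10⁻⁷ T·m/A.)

For an infinitely long straight wire, B = μ₀I/(2πd).
B = (4π×10⁻⁷ × 34.3) / (2π × 0.448) = 1.53×10⁻⁵ T.

B ≈ 15.3 μT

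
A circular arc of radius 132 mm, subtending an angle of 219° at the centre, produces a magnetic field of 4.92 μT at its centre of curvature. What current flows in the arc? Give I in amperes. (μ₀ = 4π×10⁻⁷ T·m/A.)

I ≈ 1.70 A

For a circular arc, B = μ₀Iφ/(4πR) with φ in radians; here φ = 3.822 rad.
So I = 4πRB/(μ₀φ) = 4π × 0.132 × 4.92×10⁻⁶ / (4π×10⁻⁷ × 3.822) = 1.70 A.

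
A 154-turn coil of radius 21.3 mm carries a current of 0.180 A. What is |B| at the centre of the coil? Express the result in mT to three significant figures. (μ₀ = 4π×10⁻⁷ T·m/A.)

For an N-turn flat coil, B = Nμ₀I/(2R) with R = 0.0213 m.
B = 154 × 5.31×10⁻⁶ T = 8.18×10⁻⁴ T.

B ≈ 0.818 mT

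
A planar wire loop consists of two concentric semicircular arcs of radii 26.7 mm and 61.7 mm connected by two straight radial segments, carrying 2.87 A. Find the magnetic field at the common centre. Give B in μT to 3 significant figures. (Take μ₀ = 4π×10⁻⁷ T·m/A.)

B ≈ 19.2 μT

The radial connectors point toward the centre, so dl × r̂ = 0 and they contribute nothing.
Each semicircle gives μ₀I/(4R): inner arc 3.38×10⁻⁵ T, outer arc 1.46×10⁻⁵ T.
The two arcs carry current in opposite angular senses, so their fields oppose: B = |3.38×10⁻⁵ − 1.46×10⁻⁵| = 1.92×10⁻⁵ T.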